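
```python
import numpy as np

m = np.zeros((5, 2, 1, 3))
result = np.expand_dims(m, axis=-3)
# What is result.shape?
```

(5, 2, 1, 1, 3)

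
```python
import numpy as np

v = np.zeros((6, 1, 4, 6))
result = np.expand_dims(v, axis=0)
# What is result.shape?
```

(1, 6, 1, 4, 6)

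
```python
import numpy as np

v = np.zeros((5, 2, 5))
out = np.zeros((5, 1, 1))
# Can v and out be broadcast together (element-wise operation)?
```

Yes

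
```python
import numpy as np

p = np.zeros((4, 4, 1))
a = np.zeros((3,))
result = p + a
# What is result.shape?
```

(4, 4, 3)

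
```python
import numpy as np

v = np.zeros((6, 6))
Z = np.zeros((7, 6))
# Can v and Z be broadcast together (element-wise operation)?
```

No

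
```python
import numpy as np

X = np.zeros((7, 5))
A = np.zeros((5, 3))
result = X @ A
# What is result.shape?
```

(7, 3)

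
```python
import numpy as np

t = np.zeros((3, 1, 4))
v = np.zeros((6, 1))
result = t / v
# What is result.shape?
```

(3, 6, 4)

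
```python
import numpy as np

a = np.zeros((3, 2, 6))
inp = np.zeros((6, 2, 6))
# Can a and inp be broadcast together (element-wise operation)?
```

No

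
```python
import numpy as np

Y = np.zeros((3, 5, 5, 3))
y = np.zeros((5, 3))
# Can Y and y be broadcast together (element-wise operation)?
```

Yes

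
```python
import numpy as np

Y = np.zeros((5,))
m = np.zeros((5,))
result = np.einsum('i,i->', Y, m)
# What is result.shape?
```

()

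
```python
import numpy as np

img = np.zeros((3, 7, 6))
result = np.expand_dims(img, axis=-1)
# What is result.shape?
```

(3, 7, 6, 1)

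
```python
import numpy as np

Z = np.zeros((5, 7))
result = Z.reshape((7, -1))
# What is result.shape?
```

(7, 5)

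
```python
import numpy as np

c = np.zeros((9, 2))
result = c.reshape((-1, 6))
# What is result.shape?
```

(3, 6)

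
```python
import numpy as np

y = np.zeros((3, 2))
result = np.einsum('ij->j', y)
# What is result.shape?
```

(2,)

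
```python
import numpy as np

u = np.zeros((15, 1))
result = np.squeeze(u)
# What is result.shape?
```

(15,)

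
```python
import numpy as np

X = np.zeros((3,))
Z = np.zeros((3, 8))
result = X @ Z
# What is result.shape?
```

(8,)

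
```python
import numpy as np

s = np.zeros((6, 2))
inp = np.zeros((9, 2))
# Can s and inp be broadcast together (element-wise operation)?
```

No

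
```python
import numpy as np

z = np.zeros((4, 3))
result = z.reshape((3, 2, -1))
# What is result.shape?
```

(3, 2, 2)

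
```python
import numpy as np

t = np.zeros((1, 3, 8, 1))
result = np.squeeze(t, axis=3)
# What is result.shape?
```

(1, 3, 8)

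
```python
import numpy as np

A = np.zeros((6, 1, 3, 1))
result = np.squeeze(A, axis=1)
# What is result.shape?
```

(6, 3, 1)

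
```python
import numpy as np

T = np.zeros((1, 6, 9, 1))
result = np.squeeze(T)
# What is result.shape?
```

(6, 9)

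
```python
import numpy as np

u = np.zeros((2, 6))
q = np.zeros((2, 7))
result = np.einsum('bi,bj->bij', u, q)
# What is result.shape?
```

(2, 6, 7)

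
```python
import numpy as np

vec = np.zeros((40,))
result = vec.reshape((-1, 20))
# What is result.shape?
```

(2, 20)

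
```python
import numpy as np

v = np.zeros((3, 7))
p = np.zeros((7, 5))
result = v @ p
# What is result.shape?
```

(3, 5)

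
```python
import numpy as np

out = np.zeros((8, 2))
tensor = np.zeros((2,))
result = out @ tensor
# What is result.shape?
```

(8,)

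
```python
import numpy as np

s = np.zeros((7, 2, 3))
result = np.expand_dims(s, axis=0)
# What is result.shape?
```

(1, 7, 2, 3)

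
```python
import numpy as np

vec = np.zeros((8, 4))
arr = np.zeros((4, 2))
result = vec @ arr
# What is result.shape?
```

(8, 2)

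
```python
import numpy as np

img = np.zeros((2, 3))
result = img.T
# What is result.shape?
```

(3, 2)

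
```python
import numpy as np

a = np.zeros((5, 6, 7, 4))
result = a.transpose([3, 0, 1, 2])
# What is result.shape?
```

(4, 5, 6, 7)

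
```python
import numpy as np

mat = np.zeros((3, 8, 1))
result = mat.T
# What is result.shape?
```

(1, 8, 3)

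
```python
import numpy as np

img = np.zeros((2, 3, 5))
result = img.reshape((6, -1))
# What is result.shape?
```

(6, 5)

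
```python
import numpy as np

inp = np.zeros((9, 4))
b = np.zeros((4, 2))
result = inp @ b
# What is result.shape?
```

(9, 2)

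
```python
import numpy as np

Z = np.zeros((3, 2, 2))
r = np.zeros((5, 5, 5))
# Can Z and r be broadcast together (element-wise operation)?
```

No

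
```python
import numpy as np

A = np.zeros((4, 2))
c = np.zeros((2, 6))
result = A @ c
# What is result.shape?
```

(4, 6)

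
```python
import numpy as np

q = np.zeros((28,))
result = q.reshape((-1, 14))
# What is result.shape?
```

(2, 14)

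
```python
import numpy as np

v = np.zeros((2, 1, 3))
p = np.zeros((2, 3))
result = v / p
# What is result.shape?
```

(2, 2, 3)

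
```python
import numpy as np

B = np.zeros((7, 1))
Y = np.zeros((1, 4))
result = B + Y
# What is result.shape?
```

(7, 4)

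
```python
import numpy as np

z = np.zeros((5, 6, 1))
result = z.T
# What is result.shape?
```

(1, 6, 5)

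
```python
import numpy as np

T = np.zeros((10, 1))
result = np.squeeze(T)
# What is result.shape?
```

(10,)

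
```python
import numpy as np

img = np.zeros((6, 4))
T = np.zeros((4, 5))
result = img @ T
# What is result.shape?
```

(6, 5)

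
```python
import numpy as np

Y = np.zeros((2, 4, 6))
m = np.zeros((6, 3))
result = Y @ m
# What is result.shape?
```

(2, 4, 3)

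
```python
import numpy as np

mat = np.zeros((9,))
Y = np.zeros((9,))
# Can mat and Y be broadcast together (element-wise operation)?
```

Yes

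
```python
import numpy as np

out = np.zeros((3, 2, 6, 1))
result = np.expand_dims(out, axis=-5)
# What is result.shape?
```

(1, 3, 2, 6, 1)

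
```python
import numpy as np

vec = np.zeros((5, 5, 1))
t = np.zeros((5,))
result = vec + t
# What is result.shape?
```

(5, 5, 5)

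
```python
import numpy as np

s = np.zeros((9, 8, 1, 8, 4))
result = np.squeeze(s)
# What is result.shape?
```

(9, 8, 8, 4)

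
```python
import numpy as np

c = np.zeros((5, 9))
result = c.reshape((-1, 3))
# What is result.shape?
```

(15, 3)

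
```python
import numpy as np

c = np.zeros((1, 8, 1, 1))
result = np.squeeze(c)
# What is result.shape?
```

(8,)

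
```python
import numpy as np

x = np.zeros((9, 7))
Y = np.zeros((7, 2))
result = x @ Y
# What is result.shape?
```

(9, 2)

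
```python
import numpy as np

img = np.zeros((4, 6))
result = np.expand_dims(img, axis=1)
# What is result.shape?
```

(4, 1, 6)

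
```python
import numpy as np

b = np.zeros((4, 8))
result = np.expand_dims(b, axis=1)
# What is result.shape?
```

(4, 1, 8)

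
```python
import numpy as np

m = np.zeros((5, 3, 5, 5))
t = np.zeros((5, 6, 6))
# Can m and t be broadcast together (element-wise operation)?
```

No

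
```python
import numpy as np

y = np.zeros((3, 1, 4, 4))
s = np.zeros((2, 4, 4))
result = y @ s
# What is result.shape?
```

(3, 2, 4, 4)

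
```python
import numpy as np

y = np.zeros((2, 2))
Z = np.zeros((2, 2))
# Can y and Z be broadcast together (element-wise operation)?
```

Yes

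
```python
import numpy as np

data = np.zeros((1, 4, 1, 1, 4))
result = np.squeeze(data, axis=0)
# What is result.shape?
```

(4, 1, 1, 4)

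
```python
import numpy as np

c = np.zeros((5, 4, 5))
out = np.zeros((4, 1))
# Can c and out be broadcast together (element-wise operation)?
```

Yes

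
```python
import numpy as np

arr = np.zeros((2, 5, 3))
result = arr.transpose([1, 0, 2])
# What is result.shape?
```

(5, 2, 3)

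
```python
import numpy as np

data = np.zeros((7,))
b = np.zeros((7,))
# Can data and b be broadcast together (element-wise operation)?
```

Yes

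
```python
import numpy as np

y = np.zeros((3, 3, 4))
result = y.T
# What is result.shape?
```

(4, 3, 3)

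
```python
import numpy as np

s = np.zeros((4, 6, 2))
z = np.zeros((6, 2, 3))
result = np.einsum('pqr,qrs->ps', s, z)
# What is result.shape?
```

(4, 3)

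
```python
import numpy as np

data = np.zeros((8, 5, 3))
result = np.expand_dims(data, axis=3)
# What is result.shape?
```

(8, 5, 3, 1)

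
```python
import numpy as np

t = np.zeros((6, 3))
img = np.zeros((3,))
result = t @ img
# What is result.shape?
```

(6,)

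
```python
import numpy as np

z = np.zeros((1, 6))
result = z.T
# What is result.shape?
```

(6, 1)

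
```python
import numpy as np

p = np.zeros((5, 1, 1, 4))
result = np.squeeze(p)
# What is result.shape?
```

(5, 4)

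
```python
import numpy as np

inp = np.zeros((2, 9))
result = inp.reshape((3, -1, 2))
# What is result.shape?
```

(3, 3, 2)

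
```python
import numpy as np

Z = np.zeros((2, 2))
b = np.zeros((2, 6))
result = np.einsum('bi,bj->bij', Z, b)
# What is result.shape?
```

(2, 2, 6)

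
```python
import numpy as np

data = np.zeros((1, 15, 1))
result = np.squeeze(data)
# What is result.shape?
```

(15,)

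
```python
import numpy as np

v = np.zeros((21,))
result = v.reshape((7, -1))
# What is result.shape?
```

(7, 3)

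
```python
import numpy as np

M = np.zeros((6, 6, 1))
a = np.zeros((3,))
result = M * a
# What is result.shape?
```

(6, 6, 3)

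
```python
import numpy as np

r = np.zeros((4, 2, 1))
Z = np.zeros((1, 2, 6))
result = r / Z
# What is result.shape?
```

(4, 2, 6)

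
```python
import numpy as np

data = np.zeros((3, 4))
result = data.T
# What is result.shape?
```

(4, 3)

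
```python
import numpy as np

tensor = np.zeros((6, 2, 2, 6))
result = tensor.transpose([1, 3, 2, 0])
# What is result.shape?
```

(2, 6, 2, 6)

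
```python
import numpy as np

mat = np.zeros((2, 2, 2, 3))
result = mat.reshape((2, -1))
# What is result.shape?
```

(2, 12)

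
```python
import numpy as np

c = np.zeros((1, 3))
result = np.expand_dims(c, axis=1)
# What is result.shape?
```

(1, 1, 3)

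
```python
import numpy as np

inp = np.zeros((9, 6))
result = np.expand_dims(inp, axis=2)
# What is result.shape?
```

(9, 6, 1)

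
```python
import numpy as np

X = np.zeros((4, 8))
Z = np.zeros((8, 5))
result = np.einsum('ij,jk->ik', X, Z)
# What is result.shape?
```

(4, 5)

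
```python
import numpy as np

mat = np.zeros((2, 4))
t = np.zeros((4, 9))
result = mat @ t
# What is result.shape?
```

(2, 9)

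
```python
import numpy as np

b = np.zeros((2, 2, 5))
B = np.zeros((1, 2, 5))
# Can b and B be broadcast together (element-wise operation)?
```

Yes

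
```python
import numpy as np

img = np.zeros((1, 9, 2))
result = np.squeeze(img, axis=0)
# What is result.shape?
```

(9, 2)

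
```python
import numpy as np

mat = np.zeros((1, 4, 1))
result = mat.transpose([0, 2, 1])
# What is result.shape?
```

(1, 1, 4)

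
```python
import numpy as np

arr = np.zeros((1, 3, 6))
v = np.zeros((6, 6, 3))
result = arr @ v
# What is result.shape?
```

(6, 3, 3)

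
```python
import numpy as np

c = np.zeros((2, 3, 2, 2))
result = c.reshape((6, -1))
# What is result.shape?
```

(6, 4)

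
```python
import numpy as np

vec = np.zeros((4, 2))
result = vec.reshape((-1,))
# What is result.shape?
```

(8,)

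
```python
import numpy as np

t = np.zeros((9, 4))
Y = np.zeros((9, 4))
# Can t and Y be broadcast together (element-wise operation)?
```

Yes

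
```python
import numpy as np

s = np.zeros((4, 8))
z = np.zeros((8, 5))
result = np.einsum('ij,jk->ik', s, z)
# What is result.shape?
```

(4, 5)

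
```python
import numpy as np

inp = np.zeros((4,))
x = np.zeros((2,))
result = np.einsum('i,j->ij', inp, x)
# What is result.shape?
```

(4, 2)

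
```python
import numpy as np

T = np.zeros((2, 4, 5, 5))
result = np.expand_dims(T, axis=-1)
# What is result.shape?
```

(2, 4, 5, 5, 1)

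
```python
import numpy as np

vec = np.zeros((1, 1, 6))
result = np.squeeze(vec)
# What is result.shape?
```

(6,)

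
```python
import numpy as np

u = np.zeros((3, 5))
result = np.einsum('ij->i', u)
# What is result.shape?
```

(3,)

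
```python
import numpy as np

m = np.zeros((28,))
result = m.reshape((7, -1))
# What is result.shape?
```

(7, 4)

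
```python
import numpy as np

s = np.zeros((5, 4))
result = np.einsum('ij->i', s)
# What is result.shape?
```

(5,)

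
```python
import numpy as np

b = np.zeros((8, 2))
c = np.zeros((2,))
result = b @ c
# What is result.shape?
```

(8,)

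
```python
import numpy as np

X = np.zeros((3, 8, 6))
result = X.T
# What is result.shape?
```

(6, 8, 3)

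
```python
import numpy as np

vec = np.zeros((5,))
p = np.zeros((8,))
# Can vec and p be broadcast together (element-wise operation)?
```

No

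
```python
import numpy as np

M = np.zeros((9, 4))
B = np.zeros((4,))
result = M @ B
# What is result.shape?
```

(9,)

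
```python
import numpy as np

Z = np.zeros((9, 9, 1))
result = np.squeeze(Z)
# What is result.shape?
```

(9, 9)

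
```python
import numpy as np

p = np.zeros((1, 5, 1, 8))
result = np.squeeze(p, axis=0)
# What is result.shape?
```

(5, 1, 8)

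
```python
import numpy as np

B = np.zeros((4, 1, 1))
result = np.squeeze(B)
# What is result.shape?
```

(4,)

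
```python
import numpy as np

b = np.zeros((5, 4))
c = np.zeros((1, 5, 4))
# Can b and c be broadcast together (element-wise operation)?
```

Yes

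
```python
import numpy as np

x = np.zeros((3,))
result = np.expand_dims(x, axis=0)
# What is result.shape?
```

(1, 3)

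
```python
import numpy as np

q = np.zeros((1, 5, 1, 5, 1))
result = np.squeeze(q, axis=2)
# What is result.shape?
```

(1, 5, 5, 1)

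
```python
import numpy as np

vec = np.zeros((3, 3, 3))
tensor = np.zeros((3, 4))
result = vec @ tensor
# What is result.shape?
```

(3, 3, 4)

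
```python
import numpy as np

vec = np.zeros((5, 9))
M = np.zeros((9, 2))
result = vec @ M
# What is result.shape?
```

(5, 2)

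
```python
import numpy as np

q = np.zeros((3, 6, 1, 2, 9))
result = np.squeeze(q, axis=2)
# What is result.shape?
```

(3, 6, 2, 9)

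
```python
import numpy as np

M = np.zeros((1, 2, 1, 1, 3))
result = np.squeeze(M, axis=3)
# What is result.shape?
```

(1, 2, 1, 3)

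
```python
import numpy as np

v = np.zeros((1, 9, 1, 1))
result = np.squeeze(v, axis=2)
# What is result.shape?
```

(1, 9, 1)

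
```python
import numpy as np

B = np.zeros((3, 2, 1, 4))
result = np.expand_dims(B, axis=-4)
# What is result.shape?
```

(3, 1, 2, 1, 4)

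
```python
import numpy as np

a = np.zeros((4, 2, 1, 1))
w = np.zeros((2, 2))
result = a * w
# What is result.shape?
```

(4, 2, 2, 2)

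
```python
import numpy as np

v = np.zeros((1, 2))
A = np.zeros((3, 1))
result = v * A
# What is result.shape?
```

(3, 2)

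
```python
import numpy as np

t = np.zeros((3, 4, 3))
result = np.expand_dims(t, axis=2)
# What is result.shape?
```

(3, 4, 1, 3)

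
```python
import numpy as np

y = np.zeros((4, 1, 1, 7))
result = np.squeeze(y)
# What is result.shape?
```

(4, 7)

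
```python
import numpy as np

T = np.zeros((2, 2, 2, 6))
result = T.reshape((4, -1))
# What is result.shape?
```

(4, 12)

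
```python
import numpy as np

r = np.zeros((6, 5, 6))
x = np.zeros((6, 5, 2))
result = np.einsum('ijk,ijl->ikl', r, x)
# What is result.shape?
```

(6, 6, 2)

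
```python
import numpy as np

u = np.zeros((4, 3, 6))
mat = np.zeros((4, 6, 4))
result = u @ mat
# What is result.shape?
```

(4, 3, 4)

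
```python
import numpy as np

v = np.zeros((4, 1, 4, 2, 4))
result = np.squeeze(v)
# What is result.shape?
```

(4, 4, 2, 4)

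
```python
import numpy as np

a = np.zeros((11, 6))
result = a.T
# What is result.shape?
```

(6, 11)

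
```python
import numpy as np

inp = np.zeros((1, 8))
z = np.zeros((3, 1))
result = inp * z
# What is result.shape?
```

(3, 8)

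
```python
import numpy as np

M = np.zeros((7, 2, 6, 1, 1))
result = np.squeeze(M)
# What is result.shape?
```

(7, 2, 6)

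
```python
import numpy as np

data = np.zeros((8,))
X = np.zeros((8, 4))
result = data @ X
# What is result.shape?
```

(4,)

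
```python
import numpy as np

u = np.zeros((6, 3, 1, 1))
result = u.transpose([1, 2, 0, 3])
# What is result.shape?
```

(3, 1, 6, 1)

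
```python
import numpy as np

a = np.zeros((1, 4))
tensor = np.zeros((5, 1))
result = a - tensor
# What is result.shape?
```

(5, 4)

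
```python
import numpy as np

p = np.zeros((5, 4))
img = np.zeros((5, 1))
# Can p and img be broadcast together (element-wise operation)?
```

Yes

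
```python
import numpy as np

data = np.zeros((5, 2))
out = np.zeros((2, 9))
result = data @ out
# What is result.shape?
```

(5, 9)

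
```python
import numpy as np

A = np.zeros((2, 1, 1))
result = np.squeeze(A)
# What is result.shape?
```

(2,)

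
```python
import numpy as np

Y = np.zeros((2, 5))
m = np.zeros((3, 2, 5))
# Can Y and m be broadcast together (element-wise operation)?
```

Yes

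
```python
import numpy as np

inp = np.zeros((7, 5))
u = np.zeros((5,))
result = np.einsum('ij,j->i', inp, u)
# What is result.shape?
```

(7,)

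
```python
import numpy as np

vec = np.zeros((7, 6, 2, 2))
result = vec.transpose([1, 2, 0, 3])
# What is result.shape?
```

(6, 2, 7, 2)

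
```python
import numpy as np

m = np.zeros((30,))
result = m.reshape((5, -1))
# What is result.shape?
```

(5, 6)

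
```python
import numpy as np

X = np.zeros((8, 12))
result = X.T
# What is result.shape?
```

(12, 8)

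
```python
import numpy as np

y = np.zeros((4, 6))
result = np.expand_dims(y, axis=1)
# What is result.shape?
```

(4, 1, 6)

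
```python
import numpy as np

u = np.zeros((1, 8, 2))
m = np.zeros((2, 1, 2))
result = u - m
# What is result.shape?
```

(2, 8, 2)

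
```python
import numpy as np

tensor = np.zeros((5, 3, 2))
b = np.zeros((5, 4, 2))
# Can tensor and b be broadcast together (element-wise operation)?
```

No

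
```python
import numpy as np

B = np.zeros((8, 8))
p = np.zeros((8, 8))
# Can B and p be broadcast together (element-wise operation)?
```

Yes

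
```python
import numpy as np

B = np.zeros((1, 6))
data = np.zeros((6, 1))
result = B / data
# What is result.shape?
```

(6, 6)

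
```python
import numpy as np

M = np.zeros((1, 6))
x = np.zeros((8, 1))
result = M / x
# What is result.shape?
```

(8, 6)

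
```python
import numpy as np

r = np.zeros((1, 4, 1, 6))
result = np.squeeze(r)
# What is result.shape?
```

(4, 6)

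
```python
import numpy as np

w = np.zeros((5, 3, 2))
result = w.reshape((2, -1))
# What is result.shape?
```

(2, 15)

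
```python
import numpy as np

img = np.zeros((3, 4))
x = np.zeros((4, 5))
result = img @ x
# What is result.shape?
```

(3, 5)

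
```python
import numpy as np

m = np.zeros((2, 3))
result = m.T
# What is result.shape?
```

(3, 2)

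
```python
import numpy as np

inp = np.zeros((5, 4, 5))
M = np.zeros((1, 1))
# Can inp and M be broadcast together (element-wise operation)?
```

Yes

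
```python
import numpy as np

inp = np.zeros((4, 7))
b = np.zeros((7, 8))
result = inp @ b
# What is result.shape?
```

(4, 8)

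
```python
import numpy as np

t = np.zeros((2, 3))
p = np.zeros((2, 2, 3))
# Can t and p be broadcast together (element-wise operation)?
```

Yes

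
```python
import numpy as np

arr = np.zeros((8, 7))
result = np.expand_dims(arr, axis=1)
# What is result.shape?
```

(8, 1, 7)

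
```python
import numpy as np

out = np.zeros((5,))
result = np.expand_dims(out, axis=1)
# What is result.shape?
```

(5, 1)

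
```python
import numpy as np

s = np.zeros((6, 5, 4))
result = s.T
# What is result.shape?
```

(4, 5, 6)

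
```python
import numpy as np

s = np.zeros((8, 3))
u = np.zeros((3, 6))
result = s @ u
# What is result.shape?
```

(8, 6)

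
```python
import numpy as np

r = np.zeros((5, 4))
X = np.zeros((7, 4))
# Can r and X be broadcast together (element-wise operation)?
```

No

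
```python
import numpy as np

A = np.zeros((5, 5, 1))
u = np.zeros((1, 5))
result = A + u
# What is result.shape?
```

(5, 5, 5)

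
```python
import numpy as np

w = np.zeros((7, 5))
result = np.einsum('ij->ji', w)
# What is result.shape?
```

(5, 7)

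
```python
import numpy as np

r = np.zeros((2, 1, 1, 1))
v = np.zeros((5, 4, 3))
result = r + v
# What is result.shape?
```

(2, 5, 4, 3)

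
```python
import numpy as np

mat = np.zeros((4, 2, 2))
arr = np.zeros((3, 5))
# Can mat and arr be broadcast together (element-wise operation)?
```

No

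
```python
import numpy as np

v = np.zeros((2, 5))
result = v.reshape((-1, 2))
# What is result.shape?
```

(5, 2)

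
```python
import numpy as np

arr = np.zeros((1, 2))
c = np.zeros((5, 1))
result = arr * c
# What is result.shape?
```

(5, 2)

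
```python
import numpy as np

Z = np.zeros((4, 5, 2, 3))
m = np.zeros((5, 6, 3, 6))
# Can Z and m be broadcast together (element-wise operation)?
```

No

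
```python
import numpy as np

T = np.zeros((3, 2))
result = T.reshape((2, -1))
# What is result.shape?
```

(2, 3)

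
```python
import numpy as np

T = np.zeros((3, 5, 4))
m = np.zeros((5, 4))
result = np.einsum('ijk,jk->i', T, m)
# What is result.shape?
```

(3,)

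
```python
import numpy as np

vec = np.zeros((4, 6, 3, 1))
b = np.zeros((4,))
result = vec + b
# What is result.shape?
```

(4, 6, 3, 4)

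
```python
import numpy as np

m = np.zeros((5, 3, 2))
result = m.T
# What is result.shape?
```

(2, 3, 5)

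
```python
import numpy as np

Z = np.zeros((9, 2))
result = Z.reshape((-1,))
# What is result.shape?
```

(18,)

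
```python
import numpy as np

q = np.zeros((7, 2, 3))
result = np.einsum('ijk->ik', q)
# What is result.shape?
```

(7, 3)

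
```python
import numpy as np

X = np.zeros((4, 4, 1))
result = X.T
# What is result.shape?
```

(1, 4, 4)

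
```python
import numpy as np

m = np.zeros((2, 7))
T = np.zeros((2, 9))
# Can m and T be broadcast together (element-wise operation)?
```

No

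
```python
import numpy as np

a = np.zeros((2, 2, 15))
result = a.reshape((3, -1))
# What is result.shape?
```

(3, 20)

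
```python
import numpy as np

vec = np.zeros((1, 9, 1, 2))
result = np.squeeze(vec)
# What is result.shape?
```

(9, 2)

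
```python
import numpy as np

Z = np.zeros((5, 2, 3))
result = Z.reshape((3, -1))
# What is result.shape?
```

(3, 10)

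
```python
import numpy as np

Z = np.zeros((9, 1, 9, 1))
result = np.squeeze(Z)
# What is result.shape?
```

(9, 9)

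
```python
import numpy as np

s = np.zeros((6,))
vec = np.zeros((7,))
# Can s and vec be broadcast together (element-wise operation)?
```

No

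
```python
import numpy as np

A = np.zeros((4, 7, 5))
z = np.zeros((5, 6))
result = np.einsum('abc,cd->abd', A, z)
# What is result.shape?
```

(4, 7, 6)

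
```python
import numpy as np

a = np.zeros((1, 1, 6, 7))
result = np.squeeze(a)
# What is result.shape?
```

(6, 7)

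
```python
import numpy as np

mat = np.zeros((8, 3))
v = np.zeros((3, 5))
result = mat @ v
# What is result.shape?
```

(8, 5)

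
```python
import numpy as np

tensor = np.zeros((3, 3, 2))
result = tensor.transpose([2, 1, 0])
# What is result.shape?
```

(2, 3, 3)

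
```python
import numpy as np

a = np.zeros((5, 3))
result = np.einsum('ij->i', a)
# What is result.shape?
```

(5,)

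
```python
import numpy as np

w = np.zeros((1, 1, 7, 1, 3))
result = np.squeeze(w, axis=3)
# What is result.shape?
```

(1, 1, 7, 3)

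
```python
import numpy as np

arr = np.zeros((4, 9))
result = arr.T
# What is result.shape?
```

(9, 4)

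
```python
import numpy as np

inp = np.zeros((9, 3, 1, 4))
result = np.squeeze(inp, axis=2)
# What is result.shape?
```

(9, 3, 4)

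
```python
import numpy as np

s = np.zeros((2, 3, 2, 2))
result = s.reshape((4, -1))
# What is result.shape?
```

(4, 6)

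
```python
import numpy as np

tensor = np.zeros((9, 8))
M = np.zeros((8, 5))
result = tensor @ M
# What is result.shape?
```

(9, 5)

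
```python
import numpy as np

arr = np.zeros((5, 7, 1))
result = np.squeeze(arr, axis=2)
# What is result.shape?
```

(5, 7)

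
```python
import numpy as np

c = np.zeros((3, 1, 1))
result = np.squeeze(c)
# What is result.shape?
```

(3,)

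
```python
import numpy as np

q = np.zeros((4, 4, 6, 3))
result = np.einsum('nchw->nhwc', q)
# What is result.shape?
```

(4, 6, 3, 4)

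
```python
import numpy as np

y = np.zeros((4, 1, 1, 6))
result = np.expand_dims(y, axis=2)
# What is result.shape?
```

(4, 1, 1, 1, 6)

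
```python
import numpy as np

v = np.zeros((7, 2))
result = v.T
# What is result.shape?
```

(2, 7)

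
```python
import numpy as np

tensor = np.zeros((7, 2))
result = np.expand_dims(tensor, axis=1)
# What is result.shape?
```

(7, 1, 2)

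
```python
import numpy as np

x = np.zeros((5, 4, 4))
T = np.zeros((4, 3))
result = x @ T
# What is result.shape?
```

(5, 4, 3)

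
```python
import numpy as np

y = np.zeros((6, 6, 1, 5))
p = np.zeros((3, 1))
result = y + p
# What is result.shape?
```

(6, 6, 3, 5)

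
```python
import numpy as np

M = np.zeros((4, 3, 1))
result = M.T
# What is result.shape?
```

(1, 3, 4)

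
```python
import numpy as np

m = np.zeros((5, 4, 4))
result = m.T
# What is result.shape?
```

(4, 4, 5)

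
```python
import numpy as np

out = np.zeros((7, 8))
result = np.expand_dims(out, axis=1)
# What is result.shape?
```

(7, 1, 8)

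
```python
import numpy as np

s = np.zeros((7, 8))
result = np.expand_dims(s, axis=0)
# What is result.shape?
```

(1, 7, 8)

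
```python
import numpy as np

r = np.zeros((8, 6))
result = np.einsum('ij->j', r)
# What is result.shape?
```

(6,)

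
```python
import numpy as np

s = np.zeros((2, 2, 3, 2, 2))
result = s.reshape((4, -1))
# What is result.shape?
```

(4, 12)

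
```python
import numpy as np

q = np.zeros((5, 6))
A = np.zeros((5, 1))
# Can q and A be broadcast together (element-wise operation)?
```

Yes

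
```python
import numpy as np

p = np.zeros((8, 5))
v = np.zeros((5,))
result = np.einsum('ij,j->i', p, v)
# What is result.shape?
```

(8,)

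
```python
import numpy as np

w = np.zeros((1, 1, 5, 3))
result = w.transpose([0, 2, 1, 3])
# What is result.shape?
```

(1, 5, 1, 3)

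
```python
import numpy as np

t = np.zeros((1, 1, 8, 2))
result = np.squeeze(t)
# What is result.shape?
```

(8, 2)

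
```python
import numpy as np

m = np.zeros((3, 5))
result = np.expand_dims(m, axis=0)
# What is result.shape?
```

(1, 3, 5)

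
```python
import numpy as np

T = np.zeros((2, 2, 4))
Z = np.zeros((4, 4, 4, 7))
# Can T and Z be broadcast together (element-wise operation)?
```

No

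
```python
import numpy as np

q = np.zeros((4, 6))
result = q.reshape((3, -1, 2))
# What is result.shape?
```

(3, 4, 2)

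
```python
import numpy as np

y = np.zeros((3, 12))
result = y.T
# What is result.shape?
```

(12, 3)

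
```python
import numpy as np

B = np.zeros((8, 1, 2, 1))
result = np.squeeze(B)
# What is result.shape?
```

(8, 2)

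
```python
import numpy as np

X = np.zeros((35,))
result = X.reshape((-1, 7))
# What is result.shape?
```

(5, 7)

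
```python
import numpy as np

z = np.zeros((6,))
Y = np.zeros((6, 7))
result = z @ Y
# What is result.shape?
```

(7,)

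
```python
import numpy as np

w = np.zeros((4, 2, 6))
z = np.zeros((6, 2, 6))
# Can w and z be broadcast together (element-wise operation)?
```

No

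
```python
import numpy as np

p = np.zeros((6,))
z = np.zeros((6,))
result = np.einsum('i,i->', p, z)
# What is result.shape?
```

()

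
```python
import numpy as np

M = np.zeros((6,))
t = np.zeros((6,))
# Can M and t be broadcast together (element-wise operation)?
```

Yes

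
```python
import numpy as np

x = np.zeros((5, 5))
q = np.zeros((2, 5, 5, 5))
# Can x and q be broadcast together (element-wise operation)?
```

Yes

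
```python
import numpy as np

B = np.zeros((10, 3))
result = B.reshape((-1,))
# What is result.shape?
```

(30,)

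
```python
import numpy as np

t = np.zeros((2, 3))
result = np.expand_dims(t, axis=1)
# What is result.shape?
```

(2, 1, 3)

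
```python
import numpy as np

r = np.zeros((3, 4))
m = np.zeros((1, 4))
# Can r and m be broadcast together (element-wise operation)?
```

Yes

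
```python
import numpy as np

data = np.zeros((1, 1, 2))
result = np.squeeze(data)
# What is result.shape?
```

(2,)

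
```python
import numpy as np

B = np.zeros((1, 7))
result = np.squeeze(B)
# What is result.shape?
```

(7,)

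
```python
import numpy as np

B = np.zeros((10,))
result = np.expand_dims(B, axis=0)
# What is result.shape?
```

(1, 10)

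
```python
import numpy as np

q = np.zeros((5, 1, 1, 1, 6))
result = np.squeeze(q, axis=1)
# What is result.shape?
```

(5, 1, 1, 6)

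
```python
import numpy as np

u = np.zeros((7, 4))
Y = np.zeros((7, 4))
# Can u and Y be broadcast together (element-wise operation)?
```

Yes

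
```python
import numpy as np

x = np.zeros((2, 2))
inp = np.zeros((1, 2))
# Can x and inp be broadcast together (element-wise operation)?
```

Yes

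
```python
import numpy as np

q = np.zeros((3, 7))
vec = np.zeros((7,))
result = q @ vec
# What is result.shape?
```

(3,)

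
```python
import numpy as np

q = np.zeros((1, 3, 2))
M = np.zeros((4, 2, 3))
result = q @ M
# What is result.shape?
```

(4, 3, 3)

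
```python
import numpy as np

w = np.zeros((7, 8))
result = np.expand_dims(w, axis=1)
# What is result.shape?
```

(7, 1, 8)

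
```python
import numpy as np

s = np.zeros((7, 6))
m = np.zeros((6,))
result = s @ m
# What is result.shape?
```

(7,)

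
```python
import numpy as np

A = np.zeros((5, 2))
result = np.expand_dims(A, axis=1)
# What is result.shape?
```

(5, 1, 2)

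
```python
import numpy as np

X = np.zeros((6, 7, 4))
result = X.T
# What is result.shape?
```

(4, 7, 6)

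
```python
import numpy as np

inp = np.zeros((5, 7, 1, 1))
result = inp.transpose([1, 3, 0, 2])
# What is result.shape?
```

(7, 1, 5, 1)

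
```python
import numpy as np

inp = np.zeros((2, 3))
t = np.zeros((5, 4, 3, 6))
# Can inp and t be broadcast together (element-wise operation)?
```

No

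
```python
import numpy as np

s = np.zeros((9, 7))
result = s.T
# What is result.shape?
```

(7, 9)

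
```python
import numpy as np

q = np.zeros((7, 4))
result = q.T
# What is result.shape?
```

(4, 7)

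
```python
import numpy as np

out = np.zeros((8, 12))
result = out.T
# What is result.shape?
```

(12, 8)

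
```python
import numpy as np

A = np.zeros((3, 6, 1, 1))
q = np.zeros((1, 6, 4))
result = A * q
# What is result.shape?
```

(3, 6, 6, 4)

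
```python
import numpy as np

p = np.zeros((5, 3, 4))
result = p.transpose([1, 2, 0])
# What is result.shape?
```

(3, 4, 5)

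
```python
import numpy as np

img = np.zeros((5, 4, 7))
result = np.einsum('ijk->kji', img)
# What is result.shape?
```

(7, 4, 5)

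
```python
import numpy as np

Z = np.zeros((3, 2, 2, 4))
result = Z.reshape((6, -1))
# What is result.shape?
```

(6, 8)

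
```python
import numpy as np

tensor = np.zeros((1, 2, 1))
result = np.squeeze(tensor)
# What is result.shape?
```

(2,)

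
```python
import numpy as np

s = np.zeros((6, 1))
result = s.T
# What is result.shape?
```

(1, 6)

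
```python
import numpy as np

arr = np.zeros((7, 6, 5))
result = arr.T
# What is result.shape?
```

(5, 6, 7)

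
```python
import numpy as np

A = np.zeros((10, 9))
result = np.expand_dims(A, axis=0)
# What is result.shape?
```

(1, 10, 9)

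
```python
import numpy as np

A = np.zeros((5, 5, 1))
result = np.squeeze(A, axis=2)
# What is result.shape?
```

(5, 5)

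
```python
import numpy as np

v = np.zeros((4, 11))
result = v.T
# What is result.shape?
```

(11, 4)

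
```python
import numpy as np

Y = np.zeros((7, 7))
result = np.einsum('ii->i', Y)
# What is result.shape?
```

(7,)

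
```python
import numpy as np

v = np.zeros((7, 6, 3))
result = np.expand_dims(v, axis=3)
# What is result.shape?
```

(7, 6, 3, 1)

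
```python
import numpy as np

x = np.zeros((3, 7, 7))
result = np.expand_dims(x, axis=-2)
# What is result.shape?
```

(3, 7, 1, 7)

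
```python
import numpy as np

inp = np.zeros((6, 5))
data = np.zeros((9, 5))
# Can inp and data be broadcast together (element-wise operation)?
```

No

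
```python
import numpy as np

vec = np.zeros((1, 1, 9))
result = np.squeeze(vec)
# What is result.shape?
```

(9,)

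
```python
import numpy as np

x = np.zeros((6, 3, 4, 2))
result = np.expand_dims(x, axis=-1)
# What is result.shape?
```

(6, 3, 4, 2, 1)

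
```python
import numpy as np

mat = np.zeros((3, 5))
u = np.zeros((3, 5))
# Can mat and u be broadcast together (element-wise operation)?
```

Yes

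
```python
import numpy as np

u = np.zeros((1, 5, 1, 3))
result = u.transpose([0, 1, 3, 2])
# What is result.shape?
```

(1, 5, 3, 1)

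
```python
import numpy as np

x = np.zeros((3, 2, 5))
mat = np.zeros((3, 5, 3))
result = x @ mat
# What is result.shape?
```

(3, 2, 3)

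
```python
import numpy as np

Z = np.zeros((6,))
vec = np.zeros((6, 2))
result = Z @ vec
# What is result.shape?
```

(2,)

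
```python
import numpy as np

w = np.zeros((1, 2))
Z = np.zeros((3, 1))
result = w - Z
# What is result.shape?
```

(3, 2)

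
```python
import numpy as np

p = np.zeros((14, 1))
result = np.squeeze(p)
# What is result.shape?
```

(14,)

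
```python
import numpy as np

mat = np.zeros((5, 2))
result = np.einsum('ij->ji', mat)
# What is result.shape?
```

(2, 5)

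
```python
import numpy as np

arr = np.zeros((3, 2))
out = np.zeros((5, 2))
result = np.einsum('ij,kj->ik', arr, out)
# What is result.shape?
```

(3, 5)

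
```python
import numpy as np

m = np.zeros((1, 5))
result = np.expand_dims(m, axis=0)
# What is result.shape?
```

(1, 1, 5)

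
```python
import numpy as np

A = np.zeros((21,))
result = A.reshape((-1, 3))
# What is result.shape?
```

(7, 3)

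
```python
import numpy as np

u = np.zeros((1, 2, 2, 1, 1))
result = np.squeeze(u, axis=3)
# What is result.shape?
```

(1, 2, 2, 1)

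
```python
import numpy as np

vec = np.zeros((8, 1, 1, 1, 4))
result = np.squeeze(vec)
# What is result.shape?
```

(8, 4)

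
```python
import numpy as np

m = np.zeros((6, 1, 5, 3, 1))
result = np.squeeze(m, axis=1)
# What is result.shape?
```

(6, 5, 3, 1)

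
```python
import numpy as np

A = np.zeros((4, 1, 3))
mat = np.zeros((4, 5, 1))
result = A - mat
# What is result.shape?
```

(4, 5, 3)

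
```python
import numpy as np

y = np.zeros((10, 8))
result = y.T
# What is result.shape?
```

(8, 10)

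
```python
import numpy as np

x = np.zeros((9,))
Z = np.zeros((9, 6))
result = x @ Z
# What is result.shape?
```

(6,)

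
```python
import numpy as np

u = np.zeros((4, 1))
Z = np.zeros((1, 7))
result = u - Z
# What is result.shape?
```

(4, 7)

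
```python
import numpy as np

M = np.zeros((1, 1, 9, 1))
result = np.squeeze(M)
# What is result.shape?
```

(9,)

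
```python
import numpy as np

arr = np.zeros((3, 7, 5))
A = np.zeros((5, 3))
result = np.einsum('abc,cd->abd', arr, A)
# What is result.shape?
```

(3, 7, 3)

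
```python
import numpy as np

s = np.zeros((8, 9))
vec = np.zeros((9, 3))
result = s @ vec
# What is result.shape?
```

(8, 3)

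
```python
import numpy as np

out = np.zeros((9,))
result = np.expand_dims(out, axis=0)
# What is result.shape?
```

(1, 9)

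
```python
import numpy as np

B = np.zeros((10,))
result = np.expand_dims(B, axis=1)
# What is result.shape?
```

(10, 1)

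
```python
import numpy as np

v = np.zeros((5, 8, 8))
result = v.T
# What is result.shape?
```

(8, 8, 5)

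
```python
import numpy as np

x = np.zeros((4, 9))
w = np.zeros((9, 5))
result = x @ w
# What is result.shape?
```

(4, 5)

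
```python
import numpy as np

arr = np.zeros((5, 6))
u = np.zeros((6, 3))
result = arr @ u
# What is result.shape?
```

(5, 3)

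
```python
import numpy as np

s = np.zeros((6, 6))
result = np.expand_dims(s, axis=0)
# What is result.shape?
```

(1, 6, 6)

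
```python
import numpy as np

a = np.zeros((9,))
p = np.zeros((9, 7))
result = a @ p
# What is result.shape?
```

(7,)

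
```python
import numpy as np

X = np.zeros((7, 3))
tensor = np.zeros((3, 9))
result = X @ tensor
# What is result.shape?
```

(7, 9)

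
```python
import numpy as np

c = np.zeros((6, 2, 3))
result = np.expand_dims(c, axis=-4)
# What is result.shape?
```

(1, 6, 2, 3)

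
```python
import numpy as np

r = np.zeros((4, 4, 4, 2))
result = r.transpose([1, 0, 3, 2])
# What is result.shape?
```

(4, 4, 2, 4)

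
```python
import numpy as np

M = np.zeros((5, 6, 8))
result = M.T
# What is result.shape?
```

(8, 6, 5)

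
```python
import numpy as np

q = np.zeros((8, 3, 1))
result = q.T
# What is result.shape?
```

(1, 3, 8)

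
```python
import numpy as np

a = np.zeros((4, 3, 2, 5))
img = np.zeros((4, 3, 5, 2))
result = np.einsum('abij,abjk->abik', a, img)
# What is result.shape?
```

(4, 3, 2, 2)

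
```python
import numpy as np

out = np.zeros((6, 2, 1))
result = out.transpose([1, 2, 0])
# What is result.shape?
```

(2, 1, 6)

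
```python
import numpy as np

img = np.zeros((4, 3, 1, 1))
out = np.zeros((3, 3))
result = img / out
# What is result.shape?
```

(4, 3, 3, 3)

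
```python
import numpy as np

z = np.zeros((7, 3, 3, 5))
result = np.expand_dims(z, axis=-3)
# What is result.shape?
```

(7, 3, 1, 3, 5)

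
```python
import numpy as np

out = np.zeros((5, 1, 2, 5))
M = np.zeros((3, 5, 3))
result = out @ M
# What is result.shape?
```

(5, 3, 2, 3)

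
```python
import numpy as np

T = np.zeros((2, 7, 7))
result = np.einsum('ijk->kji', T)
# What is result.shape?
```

(7, 7, 2)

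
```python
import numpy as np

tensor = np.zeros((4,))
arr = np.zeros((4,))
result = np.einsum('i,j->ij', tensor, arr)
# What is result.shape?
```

(4, 4)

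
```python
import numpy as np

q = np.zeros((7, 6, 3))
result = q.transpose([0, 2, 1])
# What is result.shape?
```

(7, 3, 6)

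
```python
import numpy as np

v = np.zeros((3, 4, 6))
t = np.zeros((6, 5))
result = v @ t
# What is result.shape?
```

(3, 4, 5)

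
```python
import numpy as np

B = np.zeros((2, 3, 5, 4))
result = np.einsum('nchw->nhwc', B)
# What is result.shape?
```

(2, 5, 4, 3)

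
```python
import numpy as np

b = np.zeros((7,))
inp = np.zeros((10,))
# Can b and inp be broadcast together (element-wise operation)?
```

No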